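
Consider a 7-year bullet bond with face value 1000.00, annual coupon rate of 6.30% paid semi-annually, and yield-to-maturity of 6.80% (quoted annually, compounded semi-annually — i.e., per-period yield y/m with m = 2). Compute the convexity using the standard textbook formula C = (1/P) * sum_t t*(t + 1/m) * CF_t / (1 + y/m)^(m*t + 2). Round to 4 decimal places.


Coupon per period c = face * coupon_rate / m = 31.500000
Periods per year m = 2; per-period yield y/m = 0.034000
Number of cashflows N = 14
Cashflows (t years, CF_t, discount factor 1/(1+y/m)^(m*t), PV):
  t = 0.5000: CF_t = 31.500000, DF = 0.967118, PV = 30.464217
  t = 1.0000: CF_t = 31.500000, DF = 0.935317, PV = 29.462492
  t = 1.5000: CF_t = 31.500000, DF = 0.904562, PV = 28.493706
  t = 2.0000: CF_t = 31.500000, DF = 0.874818, PV = 27.556776
  t = 2.5000: CF_t = 31.500000, DF = 0.846052, PV = 26.650653
  t = 3.0000: CF_t = 31.500000, DF = 0.818233, PV = 25.774326
  t = 3.5000: CF_t = 31.500000, DF = 0.791327, PV = 24.926815
  t = 4.0000: CF_t = 31.500000, DF = 0.765307, PV = 24.107171
  t = 4.5000: CF_t = 31.500000, DF = 0.740142, PV = 23.314478
  t = 5.0000: CF_t = 31.500000, DF = 0.715805, PV = 22.547852
  t = 5.5000: CF_t = 31.500000, DF = 0.692268, PV = 21.806433
  t = 6.0000: CF_t = 31.500000, DF = 0.669505, PV = 21.089393
  t = 6.5000: CF_t = 31.500000, DF = 0.647490, PV = 20.395932
  t = 7.0000: CF_t = 1031.500000, DF = 0.626199, PV = 645.924399
Price P = sum_t PV_t = 972.514642
Convexity numerator sum_t t*(t + 1/m) * CF_t / (1+y/m)^(m*t + 2):
  t = 0.5000: term = 14.246853
  t = 1.0000: term = 41.335163
  t = 1.5000: term = 79.951960
  t = 2.0000: term = 128.871631
  t = 2.5000: term = 186.951109
  t = 3.0000: term = 253.125293
  t = 3.5000: term = 326.402699
  t = 4.0000: term = 405.861327
  t = 4.5000: term = 490.644738
  t = 5.0000: term = 579.958319
  t = 5.5000: term = 673.065748
  t = 6.0000: term = 769.285627
  t = 6.5000: term = 867.988296
  t = 7.0000: term = 31717.570626
Convexity = (1/P) * sum = 36535.259388 / 972.514642 = 37.567825

Answer: Convexity = 37.5678


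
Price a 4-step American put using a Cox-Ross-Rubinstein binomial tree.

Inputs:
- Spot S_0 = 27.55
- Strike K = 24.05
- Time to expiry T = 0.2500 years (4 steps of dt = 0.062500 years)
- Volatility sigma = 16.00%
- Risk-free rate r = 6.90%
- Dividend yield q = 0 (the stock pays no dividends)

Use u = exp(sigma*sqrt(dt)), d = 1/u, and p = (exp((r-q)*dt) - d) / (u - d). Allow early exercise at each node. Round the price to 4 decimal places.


Answer: Price = V(0,0) = 0.0244

Derivation:
dt = T/N = 0.062500
u = exp(sigma*sqrt(dt)) = 1.040811; d = 1/u = 0.960789
p = (exp((r-q)*dt) - d) / (u - d) = 0.544010
Discount per step: exp(-r*dt) = 0.995697
Stock lattice S(k, i) with i counting down-moves:
  k=0: S(0,0) = 27.5500
  k=1: S(1,0) = 28.6743; S(1,1) = 26.4697
  k=2: S(2,0) = 29.8446; S(2,1) = 27.5500; S(2,2) = 25.4319
  k=3: S(3,0) = 31.0625; S(3,1) = 28.6743; S(3,2) = 26.4697; S(3,3) = 24.4347
  k=4: S(4,0) = 32.3302; S(4,1) = 29.8446; S(4,2) = 27.5500; S(4,3) = 25.4319; S(4,4) = 23.4766
Terminal payoffs V(N, i) = max(K - S_T, 0):
  V(4,0) = 0.000000; V(4,1) = 0.000000; V(4,2) = 0.000000; V(4,3) = 0.000000; V(4,4) = 0.573439
Backward induction: V(k, i) = exp(-r*dt) * [p * V(k+1, i) + (1-p) * V(k+1, i+1)]; then take max(V_cont, immediate exercise) for American.
  V(3,0) = exp(-r*dt) * [p*0.000000 + (1-p)*0.000000] = 0.000000; exercise = 0.000000; V(3,0) = max -> 0.000000
  V(3,1) = exp(-r*dt) * [p*0.000000 + (1-p)*0.000000] = 0.000000; exercise = 0.000000; V(3,1) = max -> 0.000000
  V(3,2) = exp(-r*dt) * [p*0.000000 + (1-p)*0.000000] = 0.000000; exercise = 0.000000; V(3,2) = max -> 0.000000
  V(3,3) = exp(-r*dt) * [p*0.000000 + (1-p)*0.573439] = 0.260357; exercise = 0.000000; V(3,3) = max -> 0.260357
  V(2,0) = exp(-r*dt) * [p*0.000000 + (1-p)*0.000000] = 0.000000; exercise = 0.000000; V(2,0) = max -> 0.000000
  V(2,1) = exp(-r*dt) * [p*0.000000 + (1-p)*0.000000] = 0.000000; exercise = 0.000000; V(2,1) = max -> 0.000000
  V(2,2) = exp(-r*dt) * [p*0.000000 + (1-p)*0.260357] = 0.118210; exercise = 0.000000; V(2,2) = max -> 0.118210
  V(1,0) = exp(-r*dt) * [p*0.000000 + (1-p)*0.000000] = 0.000000; exercise = 0.000000; V(1,0) = max -> 0.000000
  V(1,1) = exp(-r*dt) * [p*0.000000 + (1-p)*0.118210] = 0.053670; exercise = 0.000000; V(1,1) = max -> 0.053670
  V(0,0) = exp(-r*dt) * [p*0.000000 + (1-p)*0.053670] = 0.024368; exercise = 0.000000; V(0,0) = max -> 0.024368


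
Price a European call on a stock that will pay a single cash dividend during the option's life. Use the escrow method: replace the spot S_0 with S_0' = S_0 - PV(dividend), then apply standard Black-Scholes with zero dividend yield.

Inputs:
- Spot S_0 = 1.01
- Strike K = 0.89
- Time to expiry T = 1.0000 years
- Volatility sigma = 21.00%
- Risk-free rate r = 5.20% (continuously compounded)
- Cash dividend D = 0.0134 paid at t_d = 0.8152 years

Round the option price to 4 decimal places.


Answer: Price = 0.1758

Derivation:
PV(D) = D * exp(-r * t_d) = 0.0134 * 0.95849551 = 0.01284384
S_0' = S_0 - PV(D) = 1.0100 - 0.01284384 = 0.99715616
d1 = (ln(S_0'/K) + (r + sigma^2/2)*T) / (sigma*sqrt(T)) = 0.89398060
d2 = d1 - sigma*sqrt(T) = 0.68398060
exp(-rT) = 0.94932887
N(d1) = 0.81433386; N(d2) = 0.75300629
C = S_0' * N(d1) - K * exp(-rT) * N(d2) = 0.99715616 * 0.81433386 - 0.8900 * 0.94932887 * 0.75300629 = 0.1758


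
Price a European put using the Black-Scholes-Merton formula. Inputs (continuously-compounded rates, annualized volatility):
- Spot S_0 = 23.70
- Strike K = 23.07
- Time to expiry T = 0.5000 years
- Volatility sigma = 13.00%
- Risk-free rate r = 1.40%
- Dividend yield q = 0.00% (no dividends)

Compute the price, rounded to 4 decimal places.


d1 = (ln(S/K) + (r - q + 0.5*sigma^2) * T) / (sigma * sqrt(T)) = 0.41520196
d2 = d1 - sigma * sqrt(T) = 0.32327808
exp(-rT) = 0.99302444; exp(-qT) = 1.00000000
P = K * exp(-rT) * N(-d2) - S_0 * exp(-qT) * N(-d1)
N(-d1) = 0.33899703; N(-d2) = 0.37324233
P = 23.0700 * 0.99302444 * 0.37324233 - 23.7000 * 1.00000000 * 0.33899703 = 0.5164

Answer: Price = 0.5164


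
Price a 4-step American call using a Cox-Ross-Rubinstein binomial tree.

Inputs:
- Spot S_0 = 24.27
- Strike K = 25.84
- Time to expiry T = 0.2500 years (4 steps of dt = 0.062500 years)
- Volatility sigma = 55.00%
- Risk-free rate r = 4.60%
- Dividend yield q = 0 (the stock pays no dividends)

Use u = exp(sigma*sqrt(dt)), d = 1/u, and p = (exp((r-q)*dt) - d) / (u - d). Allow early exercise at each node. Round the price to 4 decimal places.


Answer: Price = V(0,0) = 2.1909

Derivation:
dt = T/N = 0.062500
u = exp(sigma*sqrt(dt)) = 1.147402; d = 1/u = 0.871534
p = (exp((r-q)*dt) - d) / (u - d) = 0.476116
Discount per step: exp(-r*dt) = 0.997129
Stock lattice S(k, i) with i counting down-moves:
  k=0: S(0,0) = 24.2700
  k=1: S(1,0) = 27.8474; S(1,1) = 21.1521
  k=2: S(2,0) = 31.9522; S(2,1) = 24.2700; S(2,2) = 18.4348
  k=3: S(3,0) = 36.6620; S(3,1) = 27.8474; S(3,2) = 21.1521; S(3,3) = 16.0666
  k=4: S(4,0) = 42.0661; S(4,1) = 31.9522; S(4,2) = 24.2700; S(4,3) = 18.4348; S(4,4) = 14.0026
Terminal payoffs V(N, i) = max(S_T - K, 0):
  V(4,0) = 16.226051; V(4,1) = 6.112199; V(4,2) = 0.000000; V(4,3) = 0.000000; V(4,4) = 0.000000
Backward induction: V(k, i) = exp(-r*dt) * [p * V(k+1, i) + (1-p) * V(k+1, i+1)]; then take max(V_cont, immediate exercise) for American.
  V(3,0) = exp(-r*dt) * [p*16.226051 + (1-p)*6.112199] = 10.896192; exercise = 10.822008; V(3,0) = max -> 10.896192
  V(3,1) = exp(-r*dt) * [p*6.112199 + (1-p)*0.000000] = 2.901760; exercise = 2.007439; V(3,1) = max -> 2.901760
  V(3,2) = exp(-r*dt) * [p*0.000000 + (1-p)*0.000000] = 0.000000; exercise = 0.000000; V(3,2) = max -> 0.000000
  V(3,3) = exp(-r*dt) * [p*0.000000 + (1-p)*0.000000] = 0.000000; exercise = 0.000000; V(3,3) = max -> 0.000000
  V(2,0) = exp(-r*dt) * [p*10.896192 + (1-p)*2.901760] = 6.688777; exercise = 6.112199; V(2,0) = max -> 6.688777
  V(2,1) = exp(-r*dt) * [p*2.901760 + (1-p)*0.000000] = 1.377607; exercise = 0.000000; V(2,1) = max -> 1.377607
  V(2,2) = exp(-r*dt) * [p*0.000000 + (1-p)*0.000000] = 0.000000; exercise = 0.000000; V(2,2) = max -> 0.000000
  V(1,0) = exp(-r*dt) * [p*6.688777 + (1-p)*1.377607] = 3.895124; exercise = 2.007439; V(1,0) = max -> 3.895124
  V(1,1) = exp(-r*dt) * [p*1.377607 + (1-p)*0.000000] = 0.654017; exercise = 0.000000; V(1,1) = max -> 0.654017
  V(0,0) = exp(-r*dt) * [p*3.895124 + (1-p)*0.654017] = 2.190851; exercise = 0.000000; V(0,0) = max -> 2.190851


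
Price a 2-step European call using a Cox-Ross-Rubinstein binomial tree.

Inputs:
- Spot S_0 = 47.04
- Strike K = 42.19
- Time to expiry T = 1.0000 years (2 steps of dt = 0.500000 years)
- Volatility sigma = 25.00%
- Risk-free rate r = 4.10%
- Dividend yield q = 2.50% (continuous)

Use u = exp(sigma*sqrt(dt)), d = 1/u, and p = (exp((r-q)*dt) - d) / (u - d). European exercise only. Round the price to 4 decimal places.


Answer: Price = V(0,0) = 7.7741

Derivation:
dt = T/N = 0.500000
u = exp(sigma*sqrt(dt)) = 1.193365; d = 1/u = 0.837967
p = (exp((r-q)*dt) - d) / (u - d) = 0.478521
Discount per step: exp(-r*dt) = 0.979709
Stock lattice S(k, i) with i counting down-moves:
  k=0: S(0,0) = 47.0400
  k=1: S(1,0) = 56.1359; S(1,1) = 39.4180
  k=2: S(2,0) = 66.9906; S(2,1) = 47.0400; S(2,2) = 33.0309
Terminal payoffs V(N, i) = max(S_T - K, 0):
  V(2,0) = 24.800559; V(2,1) = 4.850000; V(2,2) = 0.000000
Backward induction: V(k, i) = exp(-r*dt) * [p * V(k+1, i) + (1-p) * V(k+1, i+1)].
  V(1,0) = exp(-r*dt) * [p*24.800559 + (1-p)*4.850000] = 14.104629
  V(1,1) = exp(-r*dt) * [p*4.850000 + (1-p)*0.000000] = 2.273733
  V(0,0) = exp(-r*dt) * [p*14.104629 + (1-p)*2.273733] = 7.774051


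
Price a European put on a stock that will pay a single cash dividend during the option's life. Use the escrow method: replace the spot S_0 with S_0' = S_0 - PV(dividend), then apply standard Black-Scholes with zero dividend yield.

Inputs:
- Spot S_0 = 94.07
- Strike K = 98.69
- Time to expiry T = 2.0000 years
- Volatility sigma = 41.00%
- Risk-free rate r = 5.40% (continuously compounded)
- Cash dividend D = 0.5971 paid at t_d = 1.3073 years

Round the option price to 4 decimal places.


PV(D) = D * exp(-r * t_d) = 0.5971 * 0.93183996 = 0.55640164
S_0' = S_0 - PV(D) = 94.0700 - 0.55640164 = 93.51359836
d1 = (ln(S_0'/K) + (r + sigma^2/2)*T) / (sigma*sqrt(T)) = 0.38325746
d2 = d1 - sigma*sqrt(T) = -0.19657010
exp(-rT) = 0.89762760
N(-d1) = 0.35076444; N(-d2) = 0.57791801
P = K * exp(-rT) * N(-d2) - S_0' * N(-d1) = 98.6900 * 0.89762760 * 0.57791801 - 93.51359836 * 0.35076444 = 18.3947

Answer: Price = 18.3947


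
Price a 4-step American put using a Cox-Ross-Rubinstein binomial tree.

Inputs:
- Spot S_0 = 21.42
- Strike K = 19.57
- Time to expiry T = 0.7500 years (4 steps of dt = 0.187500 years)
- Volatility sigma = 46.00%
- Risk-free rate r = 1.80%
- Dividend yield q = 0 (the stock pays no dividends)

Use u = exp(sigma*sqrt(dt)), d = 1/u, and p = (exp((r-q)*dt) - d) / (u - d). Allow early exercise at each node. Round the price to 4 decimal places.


Answer: Price = V(0,0) = 2.3386

Derivation:
dt = T/N = 0.187500
u = exp(sigma*sqrt(dt)) = 1.220409; d = 1/u = 0.819398
p = (exp((r-q)*dt) - d) / (u - d) = 0.458798
Discount per step: exp(-r*dt) = 0.996631
Stock lattice S(k, i) with i counting down-moves:
  k=0: S(0,0) = 21.4200
  k=1: S(1,0) = 26.1412; S(1,1) = 17.5515
  k=2: S(2,0) = 31.9029; S(2,1) = 21.4200; S(2,2) = 14.3817
  k=3: S(3,0) = 38.9346; S(3,1) = 26.1412; S(3,2) = 17.5515; S(3,3) = 11.7843
  k=4: S(4,0) = 47.5161; S(4,1) = 31.9029; S(4,2) = 21.4200; S(4,3) = 14.3817; S(4,4) = 9.6560
Terminal payoffs V(N, i) = max(K - S_T, 0):
  V(4,0) = 0.000000; V(4,1) = 0.000000; V(4,2) = 0.000000; V(4,3) = 5.188346; V(4,4) = 9.913979
Backward induction: V(k, i) = exp(-r*dt) * [p * V(k+1, i) + (1-p) * V(k+1, i+1)]; then take max(V_cont, immediate exercise) for American.
  V(3,0) = exp(-r*dt) * [p*0.000000 + (1-p)*0.000000] = 0.000000; exercise = 0.000000; V(3,0) = max -> 0.000000
  V(3,1) = exp(-r*dt) * [p*0.000000 + (1-p)*0.000000] = 0.000000; exercise = 0.000000; V(3,1) = max -> 0.000000
  V(3,2) = exp(-r*dt) * [p*0.000000 + (1-p)*5.188346] = 2.798482; exercise = 2.018503; V(3,2) = max -> 2.798482
  V(3,3) = exp(-r*dt) * [p*5.188346 + (1-p)*9.913979] = 7.719770; exercise = 7.785707; V(3,3) = max -> 7.785707
  V(2,0) = exp(-r*dt) * [p*0.000000 + (1-p)*0.000000] = 0.000000; exercise = 0.000000; V(2,0) = max -> 0.000000
  V(2,1) = exp(-r*dt) * [p*0.000000 + (1-p)*2.798482] = 1.509441; exercise = 0.000000; V(2,1) = max -> 1.509441
  V(2,2) = exp(-r*dt) * [p*2.798482 + (1-p)*7.785707] = 5.479055; exercise = 5.188346; V(2,2) = max -> 5.479055
  V(1,0) = exp(-r*dt) * [p*0.000000 + (1-p)*1.509441] = 0.814160; exercise = 0.000000; V(1,0) = max -> 0.814160
  V(1,1) = exp(-r*dt) * [p*1.509441 + (1-p)*5.479055] = 3.645480; exercise = 2.018503; V(1,1) = max -> 3.645480
  V(0,0) = exp(-r*dt) * [p*0.814160 + (1-p)*3.645480] = 2.338570; exercise = 0.000000; V(0,0) = max -> 2.338570


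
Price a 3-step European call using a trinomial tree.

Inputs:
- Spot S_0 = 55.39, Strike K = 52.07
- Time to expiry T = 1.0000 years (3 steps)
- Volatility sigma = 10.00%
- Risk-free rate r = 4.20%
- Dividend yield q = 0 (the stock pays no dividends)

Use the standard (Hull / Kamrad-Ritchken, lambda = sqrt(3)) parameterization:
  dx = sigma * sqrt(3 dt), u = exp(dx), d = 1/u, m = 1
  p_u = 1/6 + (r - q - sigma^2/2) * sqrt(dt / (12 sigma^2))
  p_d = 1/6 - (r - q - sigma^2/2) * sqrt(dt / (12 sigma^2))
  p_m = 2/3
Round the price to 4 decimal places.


Answer: Price = V(0,0) = 5.8795

Derivation:
dt = T/N = 0.333333; dx = sigma*sqrt(3*dt) = 0.100000
u = exp(dx) = 1.105171; d = 1/u = 0.904837
p_u = 0.228333, p_m = 0.666667, p_d = 0.105000
Discount per step: exp(-r*dt) = 0.986098
Stock lattice S(k, j) with j the centered position index:
  k=0: S(0,+0) = 55.3900
  k=1: S(1,-1) = 50.1189; S(1,+0) = 55.3900; S(1,+1) = 61.2154
  k=2: S(2,-2) = 45.3495; S(2,-1) = 50.1189; S(2,+0) = 55.3900; S(2,+1) = 61.2154; S(2,+2) = 67.6535
  k=3: S(3,-3) = 41.0339; S(3,-2) = 45.3495; S(3,-1) = 50.1189; S(3,+0) = 55.3900; S(3,+1) = 61.2154; S(3,+2) = 67.6535; S(3,+3) = 74.7687
Terminal payoffs V(N, j) = max(S_T - K, 0):
  V(3,-3) = 0.000000; V(3,-2) = 0.000000; V(3,-1) = 0.000000; V(3,+0) = 3.320000; V(3,+1) = 9.145417; V(3,+2) = 15.583499; V(3,+3) = 22.698679
Backward induction: V(k, j) = exp(-r*dt) * [p_u * V(k+1, j+1) + p_m * V(k+1, j) + p_d * V(k+1, j-1)]
  V(2,-2) = exp(-r*dt) * [p_u*0.000000 + p_m*0.000000 + p_d*0.000000] = 0.000000
  V(2,-1) = exp(-r*dt) * [p_u*3.320000 + p_m*0.000000 + p_d*0.000000] = 0.747528
  V(2,+0) = exp(-r*dt) * [p_u*9.145417 + p_m*3.320000 + p_d*0.000000] = 4.241735
  V(2,+1) = exp(-r*dt) * [p_u*15.583499 + p_m*9.145417 + p_d*3.320000] = 9.864700
  V(2,+2) = exp(-r*dt) * [p_u*22.698679 + p_m*15.583499 + p_d*9.145417] = 16.302296
  V(1,-1) = exp(-r*dt) * [p_u*4.241735 + p_m*0.747528 + p_d*0.000000] = 1.446488
  V(1,+0) = exp(-r*dt) * [p_u*9.864700 + p_m*4.241735 + p_d*0.747528] = 5.087034
  V(1,+1) = exp(-r*dt) * [p_u*16.302296 + p_m*9.864700 + p_d*4.241735] = 10.594835
  V(0,+0) = exp(-r*dt) * [p_u*10.594835 + p_m*5.087034 + p_d*1.446488] = 5.879500


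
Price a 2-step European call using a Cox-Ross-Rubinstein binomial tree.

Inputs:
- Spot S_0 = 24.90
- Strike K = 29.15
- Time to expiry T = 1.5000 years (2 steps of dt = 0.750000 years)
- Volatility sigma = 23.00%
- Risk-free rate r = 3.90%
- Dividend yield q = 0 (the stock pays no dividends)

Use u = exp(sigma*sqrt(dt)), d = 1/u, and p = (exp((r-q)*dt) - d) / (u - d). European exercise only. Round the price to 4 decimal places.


dt = T/N = 0.750000
u = exp(sigma*sqrt(dt)) = 1.220409; d = 1/u = 0.819398
p = (exp((r-q)*dt) - d) / (u - d) = 0.524385
Discount per step: exp(-r*dt) = 0.971174
Stock lattice S(k, i) with i counting down-moves:
  k=0: S(0,0) = 24.9000
  k=1: S(1,0) = 30.3882; S(1,1) = 20.4030
  k=2: S(2,0) = 37.0860; S(2,1) = 24.9000; S(2,2) = 16.7182
Terminal payoffs V(N, i) = max(S_T - K, 0):
  V(2,0) = 7.935998; V(2,1) = 0.000000; V(2,2) = 0.000000
Backward induction: V(k, i) = exp(-r*dt) * [p * V(k+1, i) + (1-p) * V(k+1, i+1)].
  V(1,0) = exp(-r*dt) * [p*7.935998 + (1-p)*0.000000] = 4.041560
  V(1,1) = exp(-r*dt) * [p*0.000000 + (1-p)*0.000000] = 0.000000
  V(0,0) = exp(-r*dt) * [p*4.041560 + (1-p)*0.000000] = 2.058242

Answer: Price = V(0,0) = 2.0582


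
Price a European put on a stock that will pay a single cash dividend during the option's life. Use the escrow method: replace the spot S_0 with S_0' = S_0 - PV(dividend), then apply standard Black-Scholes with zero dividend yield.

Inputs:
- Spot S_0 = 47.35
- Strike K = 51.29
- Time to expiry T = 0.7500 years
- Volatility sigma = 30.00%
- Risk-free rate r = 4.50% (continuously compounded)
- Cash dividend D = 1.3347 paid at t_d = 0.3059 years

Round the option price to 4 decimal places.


PV(D) = D * exp(-r * t_d) = 1.3347 * 0.98632881 = 1.31645306
S_0' = S_0 - PV(D) = 47.3500 - 1.31645306 = 46.03354694
d1 = (ln(S_0'/K) + (r + sigma^2/2)*T) / (sigma*sqrt(T)) = -0.15636720
d2 = d1 - sigma*sqrt(T) = -0.41617482
exp(-rT) = 0.96681318
N(-d1) = 0.56212820; N(-d2) = 0.66135896
P = K * exp(-rT) * N(-d2) - S_0' * N(-d1) = 51.2900 * 0.96681318 * 0.66135896 - 46.03354694 * 0.56212820 = 6.9186

Answer: Price = 6.9186


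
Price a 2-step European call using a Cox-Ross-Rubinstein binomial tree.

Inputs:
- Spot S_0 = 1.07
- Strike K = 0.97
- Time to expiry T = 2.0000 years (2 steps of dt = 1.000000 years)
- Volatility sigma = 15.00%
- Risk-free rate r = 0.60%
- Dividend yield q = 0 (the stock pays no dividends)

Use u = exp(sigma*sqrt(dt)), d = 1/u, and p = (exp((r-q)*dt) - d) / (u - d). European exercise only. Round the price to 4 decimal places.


dt = T/N = 1.000000
u = exp(sigma*sqrt(dt)) = 1.161834; d = 1/u = 0.860708
p = (exp((r-q)*dt) - d) / (u - d) = 0.482555
Discount per step: exp(-r*dt) = 0.994018
Stock lattice S(k, i) with i counting down-moves:
  k=0: S(0,0) = 1.0700
  k=1: S(1,0) = 1.2432; S(1,1) = 0.9210
  k=2: S(2,0) = 1.4443; S(2,1) = 1.0700; S(2,2) = 0.7927
Terminal payoffs V(N, i) = max(S_T - K, 0):
  V(2,0) = 0.474349; V(2,1) = 0.100000; V(2,2) = 0.000000
Backward induction: V(k, i) = exp(-r*dt) * [p * V(k+1, i) + (1-p) * V(k+1, i+1)].
  V(1,0) = exp(-r*dt) * [p*0.474349 + (1-p)*0.100000] = 0.278965
  V(1,1) = exp(-r*dt) * [p*0.100000 + (1-p)*0.000000] = 0.047967
  V(0,0) = exp(-r*dt) * [p*0.278965 + (1-p)*0.047967] = 0.158483

Answer: Price = V(0,0) = 0.1585


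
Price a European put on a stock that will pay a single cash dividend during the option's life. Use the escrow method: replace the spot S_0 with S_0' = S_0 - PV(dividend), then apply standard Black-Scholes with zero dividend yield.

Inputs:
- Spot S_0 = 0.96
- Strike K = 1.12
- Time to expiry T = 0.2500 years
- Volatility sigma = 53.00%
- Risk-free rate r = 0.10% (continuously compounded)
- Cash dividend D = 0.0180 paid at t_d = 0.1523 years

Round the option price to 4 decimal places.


PV(D) = D * exp(-r * t_d) = 0.0180 * 0.99984771 = 0.01799726
S_0' = S_0 - PV(D) = 0.9600 - 0.01799726 = 0.94200274
d1 = (ln(S_0'/K) + (r + sigma^2/2)*T) / (sigma*sqrt(T)) = -0.51967275
d2 = d1 - sigma*sqrt(T) = -0.78467275
exp(-rT) = 0.99975003
N(-d1) = 0.69835416; N(-d2) = 0.78367727
P = K * exp(-rT) * N(-d2) - S_0' * N(-d1) = 1.1200 * 0.99975003 * 0.78367727 - 0.94200274 * 0.69835416 = 0.2196

Answer: Price = 0.2196


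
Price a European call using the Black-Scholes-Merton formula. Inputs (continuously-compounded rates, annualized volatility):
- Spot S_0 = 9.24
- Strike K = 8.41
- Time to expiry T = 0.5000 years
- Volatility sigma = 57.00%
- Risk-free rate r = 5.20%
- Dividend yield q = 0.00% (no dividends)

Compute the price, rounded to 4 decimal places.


Answer: Price = 1.9756

Derivation:
d1 = (ln(S/K) + (r - q + 0.5*sigma^2) * T) / (sigma * sqrt(T)) = 0.49955335
d2 = d1 - sigma * sqrt(T) = 0.09650249
exp(-rT) = 0.97433509; exp(-qT) = 1.00000000
C = S_0 * exp(-qT) * N(d1) - K * exp(-rT) * N(d2)
N(d1) = 0.69130520; N(d2) = 0.53843925
C = 9.2400 * 1.00000000 * 0.69130520 - 8.4100 * 0.97433509 * 0.53843925 = 1.9756


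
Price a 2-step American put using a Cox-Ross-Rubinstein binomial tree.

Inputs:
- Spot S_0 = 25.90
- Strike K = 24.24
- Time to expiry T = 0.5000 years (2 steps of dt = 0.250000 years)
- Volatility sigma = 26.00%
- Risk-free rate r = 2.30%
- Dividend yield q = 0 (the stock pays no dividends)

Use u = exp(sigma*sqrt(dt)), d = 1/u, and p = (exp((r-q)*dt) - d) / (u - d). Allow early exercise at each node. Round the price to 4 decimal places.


dt = T/N = 0.250000
u = exp(sigma*sqrt(dt)) = 1.138828; d = 1/u = 0.878095
p = (exp((r-q)*dt) - d) / (u - d) = 0.489662
Discount per step: exp(-r*dt) = 0.994266
Stock lattice S(k, i) with i counting down-moves:
  k=0: S(0,0) = 25.9000
  k=1: S(1,0) = 29.4957; S(1,1) = 22.7427
  k=2: S(2,0) = 33.5905; S(2,1) = 25.9000; S(2,2) = 19.9702
Terminal payoffs V(N, i) = max(K - S_T, 0):
  V(2,0) = 0.000000; V(2,1) = 0.000000; V(2,2) = 4.269764
Backward induction: V(k, i) = exp(-r*dt) * [p * V(k+1, i) + (1-p) * V(k+1, i+1)]; then take max(V_cont, immediate exercise) for American.
  V(1,0) = exp(-r*dt) * [p*0.000000 + (1-p)*0.000000] = 0.000000; exercise = 0.000000; V(1,0) = max -> 0.000000
  V(1,1) = exp(-r*dt) * [p*0.000000 + (1-p)*4.269764] = 2.166528; exercise = 1.497328; V(1,1) = max -> 2.166528
  V(0,0) = exp(-r*dt) * [p*0.000000 + (1-p)*2.166528] = 1.099321; exercise = 0.000000; V(0,0) = max -> 1.099321

Answer: Price = V(0,0) = 1.0993


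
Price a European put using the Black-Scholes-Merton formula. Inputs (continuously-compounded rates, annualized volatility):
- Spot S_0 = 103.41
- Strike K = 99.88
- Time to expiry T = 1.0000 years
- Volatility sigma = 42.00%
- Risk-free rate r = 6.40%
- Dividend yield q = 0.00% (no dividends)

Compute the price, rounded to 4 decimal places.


d1 = (ln(S/K) + (r - q + 0.5*sigma^2) * T) / (sigma * sqrt(T)) = 0.44507668
d2 = d1 - sigma * sqrt(T) = 0.02507668
exp(-rT) = 0.93800500; exp(-qT) = 1.00000000
P = K * exp(-rT) * N(-d2) - S_0 * exp(-qT) * N(-d1)
N(-d1) = 0.32813217; N(-d2) = 0.48999690
P = 99.8800 * 0.93800500 * 0.48999690 - 103.4100 * 1.00000000 * 0.32813217 = 11.9747

Answer: Price = 11.9747


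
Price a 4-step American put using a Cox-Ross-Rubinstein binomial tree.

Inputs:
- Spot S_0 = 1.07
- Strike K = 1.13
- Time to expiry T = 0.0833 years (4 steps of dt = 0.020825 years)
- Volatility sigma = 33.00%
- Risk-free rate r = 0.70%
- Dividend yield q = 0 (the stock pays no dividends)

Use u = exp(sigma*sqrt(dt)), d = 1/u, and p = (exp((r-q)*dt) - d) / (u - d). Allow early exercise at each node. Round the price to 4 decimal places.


Answer: Price = V(0,0) = 0.0802

Derivation:
dt = T/N = 0.020825
u = exp(sigma*sqrt(dt)) = 1.048774; d = 1/u = 0.953494
p = (exp((r-q)*dt) - d) / (u - d) = 0.489627
Discount per step: exp(-r*dt) = 0.999854
Stock lattice S(k, i) with i counting down-moves:
  k=0: S(0,0) = 1.0700
  k=1: S(1,0) = 1.1222; S(1,1) = 1.0202
  k=2: S(2,0) = 1.1769; S(2,1) = 1.0700; S(2,2) = 0.9728
  k=3: S(3,0) = 1.2343; S(3,1) = 1.1222; S(3,2) = 1.0202; S(3,3) = 0.9276
  k=4: S(4,0) = 1.2945; S(4,1) = 1.1769; S(4,2) = 1.0700; S(4,3) = 0.9728; S(4,4) = 0.8844
Terminal payoffs V(N, i) = max(K - S_T, 0):
  V(4,0) = 0.000000; V(4,1) = 0.000000; V(4,2) = 0.060000; V(4,3) = 0.157208; V(4,4) = 0.245585
Backward induction: V(k, i) = exp(-r*dt) * [p * V(k+1, i) + (1-p) * V(k+1, i+1)]; then take max(V_cont, immediate exercise) for American.
  V(3,0) = exp(-r*dt) * [p*0.000000 + (1-p)*0.000000] = 0.000000; exercise = 0.000000; V(3,0) = max -> 0.000000
  V(3,1) = exp(-r*dt) * [p*0.000000 + (1-p)*0.060000] = 0.030618; exercise = 0.007812; V(3,1) = max -> 0.030618
  V(3,2) = exp(-r*dt) * [p*0.060000 + (1-p)*0.157208] = 0.109596; exercise = 0.109761; V(3,2) = max -> 0.109761
  V(3,3) = exp(-r*dt) * [p*0.157208 + (1-p)*0.245585] = 0.202284; exercise = 0.202449; V(3,3) = max -> 0.202449
  V(2,0) = exp(-r*dt) * [p*0.000000 + (1-p)*0.030618] = 0.015624; exercise = 0.000000; V(2,0) = max -> 0.015624
  V(2,1) = exp(-r*dt) * [p*0.030618 + (1-p)*0.109761] = 0.071000; exercise = 0.060000; V(2,1) = max -> 0.071000
  V(2,2) = exp(-r*dt) * [p*0.109761 + (1-p)*0.202449] = 0.157043; exercise = 0.157208; V(2,2) = max -> 0.157208
  V(1,0) = exp(-r*dt) * [p*0.015624 + (1-p)*0.071000] = 0.043880; exercise = 0.007812; V(1,0) = max -> 0.043880
  V(1,1) = exp(-r*dt) * [p*0.071000 + (1-p)*0.157208] = 0.114982; exercise = 0.109761; V(1,1) = max -> 0.114982
  V(0,0) = exp(-r*dt) * [p*0.043880 + (1-p)*0.114982] = 0.080157; exercise = 0.060000; V(0,0) = max -> 0.080157


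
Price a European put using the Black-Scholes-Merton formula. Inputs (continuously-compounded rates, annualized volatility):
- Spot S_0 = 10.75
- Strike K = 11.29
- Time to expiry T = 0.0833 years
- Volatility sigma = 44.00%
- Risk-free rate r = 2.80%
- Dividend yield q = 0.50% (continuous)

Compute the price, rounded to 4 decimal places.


d1 = (ln(S/K) + (r - q + 0.5*sigma^2) * T) / (sigma * sqrt(T)) = -0.30736102
d2 = d1 - sigma * sqrt(T) = -0.43435267
exp(-rT) = 0.99767032; exp(-qT) = 0.99958359
P = K * exp(-rT) * N(-d2) - S_0 * exp(-qT) * N(-d1)
N(-d1) = 0.62071570; N(-d2) = 0.66798382
P = 11.2900 * 0.99767032 * 0.66798382 - 10.7500 * 0.99958359 * 0.62071570 = 0.8541

Answer: Price = 0.8541


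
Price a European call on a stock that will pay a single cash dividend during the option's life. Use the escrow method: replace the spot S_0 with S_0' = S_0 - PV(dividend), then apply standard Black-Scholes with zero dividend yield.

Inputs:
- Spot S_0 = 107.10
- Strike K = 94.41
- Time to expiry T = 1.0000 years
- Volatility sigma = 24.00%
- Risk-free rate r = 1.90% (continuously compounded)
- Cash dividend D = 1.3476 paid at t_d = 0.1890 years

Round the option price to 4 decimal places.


PV(D) = D * exp(-r * t_d) = 1.3476 * 0.99641544 = 1.34276945
S_0' = S_0 - PV(D) = 107.1000 - 1.34276945 = 105.75723055
d1 = (ln(S_0'/K) + (r + sigma^2/2)*T) / (sigma*sqrt(T)) = 0.67207996
d2 = d1 - sigma*sqrt(T) = 0.43207996
exp(-rT) = 0.98117936
N(d1) = 0.74923360; N(d2) = 0.66715835
C = S_0' * N(d1) - K * exp(-rT) * N(d2) = 105.75723055 * 0.74923360 - 94.4100 * 0.98117936 * 0.66715835 = 17.4359

Answer: Price = 17.4359


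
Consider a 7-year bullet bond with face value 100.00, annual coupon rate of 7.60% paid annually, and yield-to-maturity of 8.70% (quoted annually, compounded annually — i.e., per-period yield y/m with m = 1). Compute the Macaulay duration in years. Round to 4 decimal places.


Coupon per period c = face * coupon_rate / m = 7.600000
Periods per year m = 1; per-period yield y/m = 0.087000
Number of cashflows N = 7
Cashflows (t years, CF_t, discount factor 1/(1+y/m)^(m*t), PV):
  t = 1.0000: CF_t = 7.600000, DF = 0.919963, PV = 6.991720
  t = 2.0000: CF_t = 7.600000, DF = 0.846332, PV = 6.432125
  t = 3.0000: CF_t = 7.600000, DF = 0.778595, PV = 5.917319
  t = 4.0000: CF_t = 7.600000, DF = 0.716278, PV = 5.443715
  t = 5.0000: CF_t = 7.600000, DF = 0.658950, PV = 5.008018
  t = 6.0000: CF_t = 7.600000, DF = 0.606209, PV = 4.607192
  t = 7.0000: CF_t = 107.600000, DF = 0.557690, PV = 60.007490
Price P = sum_t PV_t = 94.407580
Macaulay numerator sum_t t * PV_t:
  t * PV_t at t = 1.0000: 6.991720
  t * PV_t at t = 2.0000: 12.864251
  t * PV_t at t = 3.0000: 17.751956
  t * PV_t at t = 4.0000: 21.774862
  t * PV_t at t = 5.0000: 25.040089
  t * PV_t at t = 6.0000: 27.643153
  t * PV_t at t = 7.0000: 420.052431
Macaulay duration D = (sum_t t * PV_t) / P = 532.118463 / 94.407580 = 5.636396

Answer: Macaulay duration = 5.6364 years


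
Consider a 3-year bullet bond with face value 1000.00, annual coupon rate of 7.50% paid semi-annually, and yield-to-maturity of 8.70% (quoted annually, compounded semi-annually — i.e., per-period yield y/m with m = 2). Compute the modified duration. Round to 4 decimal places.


Answer: Modified duration = 2.6227

Derivation:
Coupon per period c = face * coupon_rate / m = 37.500000
Periods per year m = 2; per-period yield y/m = 0.043500
Number of cashflows N = 6
Cashflows (t years, CF_t, discount factor 1/(1+y/m)^(m*t), PV):
  t = 0.5000: CF_t = 37.500000, DF = 0.958313, PV = 35.936751
  t = 1.0000: CF_t = 37.500000, DF = 0.918365, PV = 34.438669
  t = 1.5000: CF_t = 37.500000, DF = 0.880081, PV = 33.003037
  t = 2.0000: CF_t = 37.500000, DF = 0.843393, PV = 31.627252
  t = 2.5000: CF_t = 37.500000, DF = 0.808235, PV = 30.308818
  t = 3.0000: CF_t = 1037.500000, DF = 0.774543, PV = 803.587893
Price P = sum_t PV_t = 968.902420
First compute Macaulay numerator sum_t t * PV_t:
  t * PV_t at t = 0.5000: 17.968376
  t * PV_t at t = 1.0000: 34.438669
  t * PV_t at t = 1.5000: 49.504556
  t * PV_t at t = 2.0000: 63.254503
  t * PV_t at t = 2.5000: 75.772045
  t * PV_t at t = 3.0000: 2410.763679
Macaulay duration D = 2651.701828 / 968.902420 = 2.736810
Modified duration = D / (1 + y/m) = 2.736810 / (1 + 0.043500) = 2.622722


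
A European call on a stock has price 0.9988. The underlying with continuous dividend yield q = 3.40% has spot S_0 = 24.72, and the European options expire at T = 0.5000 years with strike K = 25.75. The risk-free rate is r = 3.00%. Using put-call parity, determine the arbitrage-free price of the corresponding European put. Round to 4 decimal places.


Put-call parity: C - P = S_0 * exp(-qT) - K * exp(-rT).
S_0 * exp(-qT) = 24.7200 * 0.98314368 = 24.30331188
K * exp(-rT) = 25.7500 * 0.98511194 = 25.36663244
P = C - S*exp(-qT) + K*exp(-rT)
P = 0.9988 - 24.30331188 + 25.36663244 = 2.0621

Answer: Put price = 2.0621


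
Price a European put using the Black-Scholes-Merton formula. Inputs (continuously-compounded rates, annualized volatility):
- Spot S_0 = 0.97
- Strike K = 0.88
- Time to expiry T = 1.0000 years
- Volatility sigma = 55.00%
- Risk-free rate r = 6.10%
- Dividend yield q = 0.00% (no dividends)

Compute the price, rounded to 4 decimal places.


Answer: Price = 0.1316

Derivation:
d1 = (ln(S/K) + (r - q + 0.5*sigma^2) * T) / (sigma * sqrt(T)) = 0.56295303
d2 = d1 - sigma * sqrt(T) = 0.01295303
exp(-rT) = 0.94082324; exp(-qT) = 1.00000000
P = K * exp(-rT) * N(-d2) - S_0 * exp(-qT) * N(-d1)
N(-d1) = 0.28673344; N(-d2) = 0.49483263
P = 0.8800 * 0.94082324 * 0.49483263 - 0.9700 * 1.00000000 * 0.28673344 = 0.1316


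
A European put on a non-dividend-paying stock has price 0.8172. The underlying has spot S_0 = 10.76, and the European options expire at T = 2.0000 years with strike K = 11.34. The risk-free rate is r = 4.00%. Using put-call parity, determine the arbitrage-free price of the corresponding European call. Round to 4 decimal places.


Put-call parity: C - P = S_0 * exp(-qT) - K * exp(-rT).
S_0 * exp(-qT) = 10.7600 * 1.00000000 = 10.76000000
K * exp(-rT) = 11.3400 * 0.92311635 = 10.46813937
C = P + S*exp(-qT) - K*exp(-rT)
C = 0.8172 + 10.76000000 - 10.46813937 = 1.1091

Answer: Call price = 1.1091


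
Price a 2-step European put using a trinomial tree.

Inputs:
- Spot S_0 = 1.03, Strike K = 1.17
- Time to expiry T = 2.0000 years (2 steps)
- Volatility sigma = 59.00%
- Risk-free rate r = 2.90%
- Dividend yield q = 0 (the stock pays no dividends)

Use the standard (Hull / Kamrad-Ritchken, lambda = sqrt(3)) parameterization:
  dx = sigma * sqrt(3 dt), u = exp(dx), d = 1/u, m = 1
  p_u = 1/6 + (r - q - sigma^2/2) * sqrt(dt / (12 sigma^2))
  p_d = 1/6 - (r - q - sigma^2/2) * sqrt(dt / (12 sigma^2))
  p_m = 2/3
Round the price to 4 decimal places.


Answer: Price = V(0,0) = 0.3589

Derivation:
dt = T/N = 1.000000; dx = sigma*sqrt(3*dt) = 1.021910
u = exp(dx) = 2.778497; d = 1/u = 0.359907
p_u = 0.095697, p_m = 0.666667, p_d = 0.237637
Discount per step: exp(-r*dt) = 0.971416
Stock lattice S(k, j) with j the centered position index:
  k=0: S(0,+0) = 1.0300
  k=1: S(1,-1) = 0.3707; S(1,+0) = 1.0300; S(1,+1) = 2.8619
  k=2: S(2,-2) = 0.1334; S(2,-1) = 0.3707; S(2,+0) = 1.0300; S(2,+1) = 2.8619; S(2,+2) = 7.9516
Terminal payoffs V(N, j) = max(K - S_T, 0):
  V(2,-2) = 1.036581; V(2,-1) = 0.799296; V(2,+0) = 0.140000; V(2,+1) = 0.000000; V(2,+2) = 0.000000
Backward induction: V(k, j) = exp(-r*dt) * [p_u * V(k+1, j+1) + p_m * V(k+1, j) + p_d * V(k+1, j-1)]
  V(1,-1) = exp(-r*dt) * [p_u*0.140000 + p_m*0.799296 + p_d*1.036581] = 0.769936
  V(1,+0) = exp(-r*dt) * [p_u*0.000000 + p_m*0.140000 + p_d*0.799296] = 0.275178
  V(1,+1) = exp(-r*dt) * [p_u*0.000000 + p_m*0.000000 + p_d*0.140000] = 0.032318
  V(0,+0) = exp(-r*dt) * [p_u*0.032318 + p_m*0.275178 + p_d*0.769936] = 0.358948


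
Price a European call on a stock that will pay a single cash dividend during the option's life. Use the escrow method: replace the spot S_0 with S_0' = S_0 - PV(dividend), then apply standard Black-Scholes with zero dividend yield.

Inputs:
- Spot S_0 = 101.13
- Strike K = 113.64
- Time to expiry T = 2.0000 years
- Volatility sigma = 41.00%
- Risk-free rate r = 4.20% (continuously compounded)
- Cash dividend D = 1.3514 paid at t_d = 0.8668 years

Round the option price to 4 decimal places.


Answer: Price = 21.0449

Derivation:
PV(D) = D * exp(-r * t_d) = 1.3514 * 0.96424911 = 1.30308625
S_0' = S_0 - PV(D) = 101.1300 - 1.30308625 = 99.82691375
d1 = (ln(S_0'/K) + (r + sigma^2/2)*T) / (sigma*sqrt(T)) = 0.21127362
d2 = d1 - sigma*sqrt(T) = -0.36855394
exp(-rT) = 0.91943126
N(d1) = 0.58366312; N(d2) = 0.35623012
C = S_0' * N(d1) - K * exp(-rT) * N(d2) = 99.82691375 * 0.58366312 - 113.6400 * 0.91943126 * 0.35623012 = 21.0449


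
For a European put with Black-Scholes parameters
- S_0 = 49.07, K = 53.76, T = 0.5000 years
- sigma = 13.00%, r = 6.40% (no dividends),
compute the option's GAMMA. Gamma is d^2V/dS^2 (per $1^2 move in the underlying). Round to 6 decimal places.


Answer: Gamma = 0.073921

Derivation:
d1 = -0.5989395267; d2 = -0.6908634083
phi(d1) = 0.3334365083; exp(-qT) = 1.0000000000; exp(-rT) = 0.9685065821
Gamma = exp(-qT) * phi(d1) / (S * sigma * sqrt(T)) = 1.0000000000 * 0.3334365083 / (49.0700 * 0.1300 * 0.7071067812) = 0.073921


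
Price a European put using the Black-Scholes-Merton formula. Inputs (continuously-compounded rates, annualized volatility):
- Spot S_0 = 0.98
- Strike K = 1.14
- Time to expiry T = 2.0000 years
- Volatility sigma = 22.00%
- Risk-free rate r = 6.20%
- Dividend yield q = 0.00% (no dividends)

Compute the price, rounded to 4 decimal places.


Answer: Price = 0.1368

Derivation:
d1 = (ln(S/K) + (r - q + 0.5*sigma^2) * T) / (sigma * sqrt(T)) = 0.06803984
d2 = d1 - sigma * sqrt(T) = -0.24308714
exp(-rT) = 0.88337984; exp(-qT) = 1.00000000
P = K * exp(-rT) * N(-d2) - S_0 * exp(-qT) * N(-d1)
N(-d1) = 0.47287696; N(-d2) = 0.59603105
P = 1.1400 * 0.88337984 * 0.59603105 - 0.9800 * 1.00000000 * 0.47287696 = 0.1368


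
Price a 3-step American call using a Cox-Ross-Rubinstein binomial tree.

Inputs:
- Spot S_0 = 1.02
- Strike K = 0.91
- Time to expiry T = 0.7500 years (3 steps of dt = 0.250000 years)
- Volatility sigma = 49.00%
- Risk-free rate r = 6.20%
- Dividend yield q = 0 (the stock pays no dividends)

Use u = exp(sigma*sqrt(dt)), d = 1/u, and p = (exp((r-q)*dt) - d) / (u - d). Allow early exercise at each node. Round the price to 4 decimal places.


dt = T/N = 0.250000
u = exp(sigma*sqrt(dt)) = 1.277621; d = 1/u = 0.782705
p = (exp((r-q)*dt) - d) / (u - d) = 0.470617
Discount per step: exp(-r*dt) = 0.984620
Stock lattice S(k, i) with i counting down-moves:
  k=0: S(0,0) = 1.0200
  k=1: S(1,0) = 1.3032; S(1,1) = 0.7984
  k=2: S(2,0) = 1.6650; S(2,1) = 1.0200; S(2,2) = 0.6249
  k=3: S(3,0) = 2.1272; S(3,1) = 1.3032; S(3,2) = 0.7984; S(3,3) = 0.4891
Terminal payoffs V(N, i) = max(S_T - K, 0):
  V(3,0) = 1.217192; V(3,1) = 0.393174; V(3,2) = 0.000000; V(3,3) = 0.000000
Backward induction: V(k, i) = exp(-r*dt) * [p * V(k+1, i) + (1-p) * V(k+1, i+1)]; then take max(V_cont, immediate exercise) for American.
  V(2,0) = exp(-r*dt) * [p*1.217192 + (1-p)*0.393174] = 0.768959; exercise = 0.754963; V(2,0) = max -> 0.768959
  V(2,1) = exp(-r*dt) * [p*0.393174 + (1-p)*0.000000] = 0.182188; exercise = 0.110000; V(2,1) = max -> 0.182188
  V(2,2) = exp(-r*dt) * [p*0.000000 + (1-p)*0.000000] = 0.000000; exercise = 0.000000; V(2,2) = max -> 0.000000
  V(1,0) = exp(-r*dt) * [p*0.768959 + (1-p)*0.182188] = 0.451283; exercise = 0.393174; V(1,0) = max -> 0.451283
  V(1,1) = exp(-r*dt) * [p*0.182188 + (1-p)*0.000000] = 0.084422; exercise = 0.000000; V(1,1) = max -> 0.084422
  V(0,0) = exp(-r*dt) * [p*0.451283 + (1-p)*0.084422] = 0.253119; exercise = 0.110000; V(0,0) = max -> 0.253119

Answer: Price = V(0,0) = 0.2531


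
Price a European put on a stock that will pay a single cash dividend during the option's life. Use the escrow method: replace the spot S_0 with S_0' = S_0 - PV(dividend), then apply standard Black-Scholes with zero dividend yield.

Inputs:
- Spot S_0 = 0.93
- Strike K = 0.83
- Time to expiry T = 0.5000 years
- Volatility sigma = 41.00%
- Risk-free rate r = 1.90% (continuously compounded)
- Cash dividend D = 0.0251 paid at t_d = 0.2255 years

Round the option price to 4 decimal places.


PV(D) = D * exp(-r * t_d) = 0.0251 * 0.99572467 = 0.02499269
S_0' = S_0 - PV(D) = 0.9300 - 0.02499269 = 0.90500731
d1 = (ln(S_0'/K) + (r + sigma^2/2)*T) / (sigma*sqrt(T)) = 0.47614957
d2 = d1 - sigma*sqrt(T) = 0.18623579
exp(-rT) = 0.99054498
N(-d1) = 0.31698391; N(-d2) = 0.42612993
P = K * exp(-rT) * N(-d2) - S_0' * N(-d1) = 0.8300 * 0.99054498 * 0.42612993 - 0.90500731 * 0.31698391 = 0.0635

Answer: Price = 0.0635


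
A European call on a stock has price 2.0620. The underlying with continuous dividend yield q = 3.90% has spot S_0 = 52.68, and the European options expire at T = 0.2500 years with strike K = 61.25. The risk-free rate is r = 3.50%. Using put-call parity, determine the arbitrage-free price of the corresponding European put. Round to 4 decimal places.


Put-call parity: C - P = S_0 * exp(-qT) - K * exp(-rT).
S_0 * exp(-qT) = 52.6800 * 0.99029738 = 52.16886583
K * exp(-rT) = 61.2500 * 0.99128817 = 60.71640040
P = C - S*exp(-qT) + K*exp(-rT)
P = 2.0620 - 52.16886583 + 60.71640040 = 10.6095

Answer: Put price = 10.6095


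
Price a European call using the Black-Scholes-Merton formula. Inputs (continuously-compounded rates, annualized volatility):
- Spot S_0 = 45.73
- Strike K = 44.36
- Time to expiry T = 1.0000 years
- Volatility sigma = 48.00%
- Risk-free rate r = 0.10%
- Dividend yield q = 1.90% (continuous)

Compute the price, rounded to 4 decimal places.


d1 = (ln(S/K) + (r - q + 0.5*sigma^2) * T) / (sigma * sqrt(T)) = 0.26586745
d2 = d1 - sigma * sqrt(T) = -0.21413255
exp(-rT) = 0.99900050; exp(-qT) = 0.98117936
C = S_0 * exp(-qT) * N(d1) - K * exp(-rT) * N(d2)
N(d1) = 0.60482935; N(d2) = 0.41522185
C = 45.7300 * 0.98117936 * 0.60482935 - 44.3600 * 0.99900050 * 0.41522185 = 8.7375

Answer: Price = 8.7375


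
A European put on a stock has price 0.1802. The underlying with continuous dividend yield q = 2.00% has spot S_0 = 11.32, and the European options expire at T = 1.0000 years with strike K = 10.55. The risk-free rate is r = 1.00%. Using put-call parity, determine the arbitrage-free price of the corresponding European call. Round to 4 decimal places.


Put-call parity: C - P = S_0 * exp(-qT) - K * exp(-rT).
S_0 * exp(-qT) = 11.3200 * 0.98019867 = 11.09584898
K * exp(-rT) = 10.5500 * 0.99004983 = 10.44502575
C = P + S*exp(-qT) - K*exp(-rT)
C = 0.1802 + 11.09584898 - 10.44502575 = 0.8310

Answer: Call price = 0.8310


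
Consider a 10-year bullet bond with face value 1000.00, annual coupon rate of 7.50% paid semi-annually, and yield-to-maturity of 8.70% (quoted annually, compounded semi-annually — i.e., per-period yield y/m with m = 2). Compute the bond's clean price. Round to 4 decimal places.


Coupon per period c = face * coupon_rate / m = 37.500000
Periods per year m = 2; per-period yield y/m = 0.043500
Number of cashflows N = 20
Cashflows (t years, CF_t, discount factor 1/(1+y/m)^(m*t), PV):
  t = 0.5000: CF_t = 37.500000, DF = 0.958313, PV = 35.936751
  t = 1.0000: CF_t = 37.500000, DF = 0.918365, PV = 34.438669
  t = 1.5000: CF_t = 37.500000, DF = 0.880081, PV = 33.003037
  t = 2.0000: CF_t = 37.500000, DF = 0.843393, PV = 31.627252
  t = 2.5000: CF_t = 37.500000, DF = 0.808235, PV = 30.308818
  t = 3.0000: CF_t = 37.500000, DF = 0.774543, PV = 29.045346
  t = 3.5000: CF_t = 37.500000, DF = 0.742254, PV = 27.834543
  t = 4.0000: CF_t = 37.500000, DF = 0.711312, PV = 26.674215
  t = 4.5000: CF_t = 37.500000, DF = 0.681660, PV = 25.562256
  t = 5.0000: CF_t = 37.500000, DF = 0.653244, PV = 24.496652
  t = 5.5000: CF_t = 37.500000, DF = 0.626013, PV = 23.475469
  t = 6.0000: CF_t = 37.500000, DF = 0.599916, PV = 22.496856
  t = 6.5000: CF_t = 37.500000, DF = 0.574908, PV = 21.559038
  t = 7.0000: CF_t = 37.500000, DF = 0.550942, PV = 20.660314
  t = 7.5000: CF_t = 37.500000, DF = 0.527975, PV = 19.799055
  t = 8.0000: CF_t = 37.500000, DF = 0.505965, PV = 18.973699
  t = 8.5000: CF_t = 37.500000, DF = 0.484873, PV = 18.182750
  t = 9.0000: CF_t = 37.500000, DF = 0.464661, PV = 17.424772
  t = 9.5000: CF_t = 37.500000, DF = 0.445290, PV = 16.698392
  t = 10.0000: CF_t = 1037.500000, DF = 0.426728, PV = 442.730088
Price P = sum_t PV_t = 920.927972

Answer: Price = 920.9280
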